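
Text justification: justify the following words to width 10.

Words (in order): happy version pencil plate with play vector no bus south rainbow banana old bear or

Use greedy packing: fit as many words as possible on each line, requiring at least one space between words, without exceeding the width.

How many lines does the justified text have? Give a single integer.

Answer: 10

Derivation:
Line 1: ['happy'] (min_width=5, slack=5)
Line 2: ['version'] (min_width=7, slack=3)
Line 3: ['pencil'] (min_width=6, slack=4)
Line 4: ['plate', 'with'] (min_width=10, slack=0)
Line 5: ['play'] (min_width=4, slack=6)
Line 6: ['vector', 'no'] (min_width=9, slack=1)
Line 7: ['bus', 'south'] (min_width=9, slack=1)
Line 8: ['rainbow'] (min_width=7, slack=3)
Line 9: ['banana', 'old'] (min_width=10, slack=0)
Line 10: ['bear', 'or'] (min_width=7, slack=3)
Total lines: 10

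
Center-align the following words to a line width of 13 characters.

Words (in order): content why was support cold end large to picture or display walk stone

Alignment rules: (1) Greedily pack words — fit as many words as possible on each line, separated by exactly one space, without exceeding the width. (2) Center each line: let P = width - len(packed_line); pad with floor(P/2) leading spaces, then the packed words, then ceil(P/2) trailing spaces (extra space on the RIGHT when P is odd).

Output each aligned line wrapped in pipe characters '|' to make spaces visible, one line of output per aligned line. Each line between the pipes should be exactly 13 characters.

Answer: | content why |
| was support |
|  cold end   |
|  large to   |
| picture or  |
|display walk |
|    stone    |

Derivation:
Line 1: ['content', 'why'] (min_width=11, slack=2)
Line 2: ['was', 'support'] (min_width=11, slack=2)
Line 3: ['cold', 'end'] (min_width=8, slack=5)
Line 4: ['large', 'to'] (min_width=8, slack=5)
Line 5: ['picture', 'or'] (min_width=10, slack=3)
Line 6: ['display', 'walk'] (min_width=12, slack=1)
Line 7: ['stone'] (min_width=5, slack=8)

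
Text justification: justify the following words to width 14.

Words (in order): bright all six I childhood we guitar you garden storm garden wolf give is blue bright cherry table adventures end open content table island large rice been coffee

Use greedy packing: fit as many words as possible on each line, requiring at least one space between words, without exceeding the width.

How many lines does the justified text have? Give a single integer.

Line 1: ['bright', 'all', 'six'] (min_width=14, slack=0)
Line 2: ['I', 'childhood', 'we'] (min_width=14, slack=0)
Line 3: ['guitar', 'you'] (min_width=10, slack=4)
Line 4: ['garden', 'storm'] (min_width=12, slack=2)
Line 5: ['garden', 'wolf'] (min_width=11, slack=3)
Line 6: ['give', 'is', 'blue'] (min_width=12, slack=2)
Line 7: ['bright', 'cherry'] (min_width=13, slack=1)
Line 8: ['table'] (min_width=5, slack=9)
Line 9: ['adventures', 'end'] (min_width=14, slack=0)
Line 10: ['open', 'content'] (min_width=12, slack=2)
Line 11: ['table', 'island'] (min_width=12, slack=2)
Line 12: ['large', 'rice'] (min_width=10, slack=4)
Line 13: ['been', 'coffee'] (min_width=11, slack=3)
Total lines: 13

Answer: 13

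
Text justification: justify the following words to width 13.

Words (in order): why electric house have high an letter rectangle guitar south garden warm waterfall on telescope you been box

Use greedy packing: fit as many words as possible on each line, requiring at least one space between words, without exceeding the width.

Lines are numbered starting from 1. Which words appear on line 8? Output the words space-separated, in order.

Answer: waterfall on

Derivation:
Line 1: ['why', 'electric'] (min_width=12, slack=1)
Line 2: ['house', 'have'] (min_width=10, slack=3)
Line 3: ['high', 'an'] (min_width=7, slack=6)
Line 4: ['letter'] (min_width=6, slack=7)
Line 5: ['rectangle'] (min_width=9, slack=4)
Line 6: ['guitar', 'south'] (min_width=12, slack=1)
Line 7: ['garden', 'warm'] (min_width=11, slack=2)
Line 8: ['waterfall', 'on'] (min_width=12, slack=1)
Line 9: ['telescope', 'you'] (min_width=13, slack=0)
Line 10: ['been', 'box'] (min_width=8, slack=5)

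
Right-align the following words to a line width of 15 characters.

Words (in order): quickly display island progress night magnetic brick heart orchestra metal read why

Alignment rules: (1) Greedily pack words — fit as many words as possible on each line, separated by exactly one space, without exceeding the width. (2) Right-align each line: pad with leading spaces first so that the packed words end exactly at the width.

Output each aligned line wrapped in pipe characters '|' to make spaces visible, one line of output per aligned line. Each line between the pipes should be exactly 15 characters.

Line 1: ['quickly', 'display'] (min_width=15, slack=0)
Line 2: ['island', 'progress'] (min_width=15, slack=0)
Line 3: ['night', 'magnetic'] (min_width=14, slack=1)
Line 4: ['brick', 'heart'] (min_width=11, slack=4)
Line 5: ['orchestra', 'metal'] (min_width=15, slack=0)
Line 6: ['read', 'why'] (min_width=8, slack=7)

Answer: |quickly display|
|island progress|
| night magnetic|
|    brick heart|
|orchestra metal|
|       read why|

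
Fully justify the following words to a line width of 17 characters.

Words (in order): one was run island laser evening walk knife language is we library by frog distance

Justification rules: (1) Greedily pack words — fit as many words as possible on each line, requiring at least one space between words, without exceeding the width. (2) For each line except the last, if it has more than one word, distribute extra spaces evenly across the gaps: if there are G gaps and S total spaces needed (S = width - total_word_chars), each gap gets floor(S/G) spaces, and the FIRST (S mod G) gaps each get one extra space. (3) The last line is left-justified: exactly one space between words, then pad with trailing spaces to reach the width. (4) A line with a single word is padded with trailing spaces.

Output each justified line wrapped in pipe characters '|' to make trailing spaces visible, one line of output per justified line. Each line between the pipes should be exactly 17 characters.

Line 1: ['one', 'was', 'run'] (min_width=11, slack=6)
Line 2: ['island', 'laser'] (min_width=12, slack=5)
Line 3: ['evening', 'walk'] (min_width=12, slack=5)
Line 4: ['knife', 'language', 'is'] (min_width=17, slack=0)
Line 5: ['we', 'library', 'by'] (min_width=13, slack=4)
Line 6: ['frog', 'distance'] (min_width=13, slack=4)

Answer: |one    was    run|
|island      laser|
|evening      walk|
|knife language is|
|we   library   by|
|frog distance    |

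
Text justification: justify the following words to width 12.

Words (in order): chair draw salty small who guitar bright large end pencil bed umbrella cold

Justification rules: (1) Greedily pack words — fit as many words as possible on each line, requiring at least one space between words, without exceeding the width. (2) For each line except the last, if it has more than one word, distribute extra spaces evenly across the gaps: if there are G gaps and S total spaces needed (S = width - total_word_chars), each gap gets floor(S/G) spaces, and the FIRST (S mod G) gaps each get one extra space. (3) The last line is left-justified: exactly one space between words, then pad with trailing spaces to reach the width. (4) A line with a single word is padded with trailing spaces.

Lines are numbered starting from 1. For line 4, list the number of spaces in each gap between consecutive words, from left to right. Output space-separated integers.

Answer: 1

Derivation:
Line 1: ['chair', 'draw'] (min_width=10, slack=2)
Line 2: ['salty', 'small'] (min_width=11, slack=1)
Line 3: ['who', 'guitar'] (min_width=10, slack=2)
Line 4: ['bright', 'large'] (min_width=12, slack=0)
Line 5: ['end', 'pencil'] (min_width=10, slack=2)
Line 6: ['bed', 'umbrella'] (min_width=12, slack=0)
Line 7: ['cold'] (min_width=4, slack=8)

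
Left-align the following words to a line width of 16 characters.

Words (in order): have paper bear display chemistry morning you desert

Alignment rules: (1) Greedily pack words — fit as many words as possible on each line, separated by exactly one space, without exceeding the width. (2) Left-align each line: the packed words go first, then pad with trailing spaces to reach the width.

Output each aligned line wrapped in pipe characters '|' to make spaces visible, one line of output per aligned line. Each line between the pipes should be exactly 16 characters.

Line 1: ['have', 'paper', 'bear'] (min_width=15, slack=1)
Line 2: ['display'] (min_width=7, slack=9)
Line 3: ['chemistry'] (min_width=9, slack=7)
Line 4: ['morning', 'you'] (min_width=11, slack=5)
Line 5: ['desert'] (min_width=6, slack=10)

Answer: |have paper bear |
|display         |
|chemistry       |
|morning you     |
|desert          |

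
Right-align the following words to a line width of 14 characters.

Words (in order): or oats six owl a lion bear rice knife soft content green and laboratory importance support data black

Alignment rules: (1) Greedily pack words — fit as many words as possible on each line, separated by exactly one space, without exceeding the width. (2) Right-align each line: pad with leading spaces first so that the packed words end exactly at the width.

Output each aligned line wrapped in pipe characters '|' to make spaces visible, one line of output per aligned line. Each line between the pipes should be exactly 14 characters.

Answer: |   or oats six|
|    owl a lion|
|     bear rice|
|    knife soft|
| content green|
|and laboratory|
|    importance|
|  support data|
|         black|

Derivation:
Line 1: ['or', 'oats', 'six'] (min_width=11, slack=3)
Line 2: ['owl', 'a', 'lion'] (min_width=10, slack=4)
Line 3: ['bear', 'rice'] (min_width=9, slack=5)
Line 4: ['knife', 'soft'] (min_width=10, slack=4)
Line 5: ['content', 'green'] (min_width=13, slack=1)
Line 6: ['and', 'laboratory'] (min_width=14, slack=0)
Line 7: ['importance'] (min_width=10, slack=4)
Line 8: ['support', 'data'] (min_width=12, slack=2)
Line 9: ['black'] (min_width=5, slack=9)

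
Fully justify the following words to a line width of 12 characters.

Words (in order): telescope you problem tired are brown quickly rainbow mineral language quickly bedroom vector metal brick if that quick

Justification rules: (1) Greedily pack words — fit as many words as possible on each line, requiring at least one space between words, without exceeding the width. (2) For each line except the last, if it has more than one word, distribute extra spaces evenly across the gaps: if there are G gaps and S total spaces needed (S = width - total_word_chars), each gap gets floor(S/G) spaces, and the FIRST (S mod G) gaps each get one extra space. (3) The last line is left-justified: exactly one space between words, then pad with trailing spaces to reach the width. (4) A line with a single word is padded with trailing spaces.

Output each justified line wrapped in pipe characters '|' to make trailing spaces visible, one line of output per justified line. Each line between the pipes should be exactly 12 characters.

Answer: |telescope   |
|you  problem|
|tired    are|
|brown       |
|quickly     |
|rainbow     |
|mineral     |
|language    |
|quickly     |
|bedroom     |
|vector metal|
|brick     if|
|that quick  |

Derivation:
Line 1: ['telescope'] (min_width=9, slack=3)
Line 2: ['you', 'problem'] (min_width=11, slack=1)
Line 3: ['tired', 'are'] (min_width=9, slack=3)
Line 4: ['brown'] (min_width=5, slack=7)
Line 5: ['quickly'] (min_width=7, slack=5)
Line 6: ['rainbow'] (min_width=7, slack=5)
Line 7: ['mineral'] (min_width=7, slack=5)
Line 8: ['language'] (min_width=8, slack=4)
Line 9: ['quickly'] (min_width=7, slack=5)
Line 10: ['bedroom'] (min_width=7, slack=5)
Line 11: ['vector', 'metal'] (min_width=12, slack=0)
Line 12: ['brick', 'if'] (min_width=8, slack=4)
Line 13: ['that', 'quick'] (min_width=10, slack=2)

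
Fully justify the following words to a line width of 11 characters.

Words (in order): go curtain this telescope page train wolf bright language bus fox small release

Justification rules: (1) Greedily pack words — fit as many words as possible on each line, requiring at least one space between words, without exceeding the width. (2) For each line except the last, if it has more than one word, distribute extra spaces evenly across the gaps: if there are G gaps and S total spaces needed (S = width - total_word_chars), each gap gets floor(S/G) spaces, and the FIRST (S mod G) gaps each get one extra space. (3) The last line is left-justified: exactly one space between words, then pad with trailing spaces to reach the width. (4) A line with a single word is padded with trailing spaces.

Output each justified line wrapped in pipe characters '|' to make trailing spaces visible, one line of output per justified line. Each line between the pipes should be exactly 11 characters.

Answer: |go  curtain|
|this       |
|telescope  |
|page  train|
|wolf bright|
|language   |
|bus     fox|
|small      |
|release    |

Derivation:
Line 1: ['go', 'curtain'] (min_width=10, slack=1)
Line 2: ['this'] (min_width=4, slack=7)
Line 3: ['telescope'] (min_width=9, slack=2)
Line 4: ['page', 'train'] (min_width=10, slack=1)
Line 5: ['wolf', 'bright'] (min_width=11, slack=0)
Line 6: ['language'] (min_width=8, slack=3)
Line 7: ['bus', 'fox'] (min_width=7, slack=4)
Line 8: ['small'] (min_width=5, slack=6)
Line 9: ['release'] (min_width=7, slack=4)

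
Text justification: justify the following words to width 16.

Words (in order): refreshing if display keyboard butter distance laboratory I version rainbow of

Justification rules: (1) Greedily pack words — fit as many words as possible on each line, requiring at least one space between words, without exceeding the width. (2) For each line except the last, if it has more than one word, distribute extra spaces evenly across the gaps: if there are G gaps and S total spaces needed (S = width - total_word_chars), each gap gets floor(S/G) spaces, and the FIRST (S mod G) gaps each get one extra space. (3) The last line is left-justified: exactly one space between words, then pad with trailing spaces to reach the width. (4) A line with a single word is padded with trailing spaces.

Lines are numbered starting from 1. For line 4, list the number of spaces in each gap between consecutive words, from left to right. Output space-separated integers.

Answer: 5

Derivation:
Line 1: ['refreshing', 'if'] (min_width=13, slack=3)
Line 2: ['display', 'keyboard'] (min_width=16, slack=0)
Line 3: ['butter', 'distance'] (min_width=15, slack=1)
Line 4: ['laboratory', 'I'] (min_width=12, slack=4)
Line 5: ['version', 'rainbow'] (min_width=15, slack=1)
Line 6: ['of'] (min_width=2, slack=14)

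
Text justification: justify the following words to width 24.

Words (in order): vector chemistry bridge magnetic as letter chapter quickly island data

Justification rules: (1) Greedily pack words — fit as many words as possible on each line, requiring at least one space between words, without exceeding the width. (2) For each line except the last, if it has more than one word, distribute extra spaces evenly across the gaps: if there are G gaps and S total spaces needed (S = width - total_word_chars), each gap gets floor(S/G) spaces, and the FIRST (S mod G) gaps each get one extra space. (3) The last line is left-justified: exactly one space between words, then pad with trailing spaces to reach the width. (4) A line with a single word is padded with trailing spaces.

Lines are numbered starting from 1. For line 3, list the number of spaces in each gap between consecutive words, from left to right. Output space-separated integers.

Line 1: ['vector', 'chemistry', 'bridge'] (min_width=23, slack=1)
Line 2: ['magnetic', 'as', 'letter'] (min_width=18, slack=6)
Line 3: ['chapter', 'quickly', 'island'] (min_width=22, slack=2)
Line 4: ['data'] (min_width=4, slack=20)

Answer: 2 2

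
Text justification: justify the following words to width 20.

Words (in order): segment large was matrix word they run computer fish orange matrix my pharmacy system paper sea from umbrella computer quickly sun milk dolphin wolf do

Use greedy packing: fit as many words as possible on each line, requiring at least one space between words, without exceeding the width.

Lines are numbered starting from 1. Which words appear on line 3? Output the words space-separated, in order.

Answer: computer fish orange

Derivation:
Line 1: ['segment', 'large', 'was'] (min_width=17, slack=3)
Line 2: ['matrix', 'word', 'they', 'run'] (min_width=20, slack=0)
Line 3: ['computer', 'fish', 'orange'] (min_width=20, slack=0)
Line 4: ['matrix', 'my', 'pharmacy'] (min_width=18, slack=2)
Line 5: ['system', 'paper', 'sea'] (min_width=16, slack=4)
Line 6: ['from', 'umbrella'] (min_width=13, slack=7)
Line 7: ['computer', 'quickly', 'sun'] (min_width=20, slack=0)
Line 8: ['milk', 'dolphin', 'wolf', 'do'] (min_width=20, slack=0)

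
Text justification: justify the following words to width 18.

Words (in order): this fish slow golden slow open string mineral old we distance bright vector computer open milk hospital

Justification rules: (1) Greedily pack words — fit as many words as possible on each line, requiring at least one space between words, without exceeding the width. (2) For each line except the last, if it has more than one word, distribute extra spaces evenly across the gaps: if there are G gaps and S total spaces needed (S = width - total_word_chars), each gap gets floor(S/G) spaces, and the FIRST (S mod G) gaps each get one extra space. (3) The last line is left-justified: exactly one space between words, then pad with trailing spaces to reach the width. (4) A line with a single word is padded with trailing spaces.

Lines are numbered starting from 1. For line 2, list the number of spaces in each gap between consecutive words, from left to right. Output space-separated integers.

Line 1: ['this', 'fish', 'slow'] (min_width=14, slack=4)
Line 2: ['golden', 'slow', 'open'] (min_width=16, slack=2)
Line 3: ['string', 'mineral', 'old'] (min_width=18, slack=0)
Line 4: ['we', 'distance', 'bright'] (min_width=18, slack=0)
Line 5: ['vector', 'computer'] (min_width=15, slack=3)
Line 6: ['open', 'milk', 'hospital'] (min_width=18, slack=0)

Answer: 2 2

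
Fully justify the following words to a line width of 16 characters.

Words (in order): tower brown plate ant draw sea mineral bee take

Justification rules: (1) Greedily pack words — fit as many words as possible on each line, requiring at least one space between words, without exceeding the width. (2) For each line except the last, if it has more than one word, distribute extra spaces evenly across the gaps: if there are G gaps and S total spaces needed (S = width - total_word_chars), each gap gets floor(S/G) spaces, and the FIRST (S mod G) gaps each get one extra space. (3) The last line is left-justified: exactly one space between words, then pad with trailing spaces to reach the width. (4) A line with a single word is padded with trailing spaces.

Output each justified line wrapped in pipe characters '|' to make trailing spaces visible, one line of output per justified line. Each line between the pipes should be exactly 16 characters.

Line 1: ['tower', 'brown'] (min_width=11, slack=5)
Line 2: ['plate', 'ant', 'draw'] (min_width=14, slack=2)
Line 3: ['sea', 'mineral', 'bee'] (min_width=15, slack=1)
Line 4: ['take'] (min_width=4, slack=12)

Answer: |tower      brown|
|plate  ant  draw|
|sea  mineral bee|
|take            |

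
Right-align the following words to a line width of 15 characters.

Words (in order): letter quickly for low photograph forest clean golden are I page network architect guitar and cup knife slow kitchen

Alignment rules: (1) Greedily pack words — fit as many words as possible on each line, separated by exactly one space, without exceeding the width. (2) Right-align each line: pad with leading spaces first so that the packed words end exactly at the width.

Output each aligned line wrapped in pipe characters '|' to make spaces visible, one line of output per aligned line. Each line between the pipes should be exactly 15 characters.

Line 1: ['letter', 'quickly'] (min_width=14, slack=1)
Line 2: ['for', 'low'] (min_width=7, slack=8)
Line 3: ['photograph'] (min_width=10, slack=5)
Line 4: ['forest', 'clean'] (min_width=12, slack=3)
Line 5: ['golden', 'are', 'I'] (min_width=12, slack=3)
Line 6: ['page', 'network'] (min_width=12, slack=3)
Line 7: ['architect'] (min_width=9, slack=6)
Line 8: ['guitar', 'and', 'cup'] (min_width=14, slack=1)
Line 9: ['knife', 'slow'] (min_width=10, slack=5)
Line 10: ['kitchen'] (min_width=7, slack=8)

Answer: | letter quickly|
|        for low|
|     photograph|
|   forest clean|
|   golden are I|
|   page network|
|      architect|
| guitar and cup|
|     knife slow|
|        kitchen|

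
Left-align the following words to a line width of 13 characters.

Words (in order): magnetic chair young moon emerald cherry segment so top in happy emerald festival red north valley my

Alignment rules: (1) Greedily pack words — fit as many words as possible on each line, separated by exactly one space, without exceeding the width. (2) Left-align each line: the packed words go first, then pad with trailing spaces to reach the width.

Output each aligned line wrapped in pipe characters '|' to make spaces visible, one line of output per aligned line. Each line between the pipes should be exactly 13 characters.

Answer: |magnetic     |
|chair young  |
|moon emerald |
|cherry       |
|segment so   |
|top in happy |
|emerald      |
|festival red |
|north valley |
|my           |

Derivation:
Line 1: ['magnetic'] (min_width=8, slack=5)
Line 2: ['chair', 'young'] (min_width=11, slack=2)
Line 3: ['moon', 'emerald'] (min_width=12, slack=1)
Line 4: ['cherry'] (min_width=6, slack=7)
Line 5: ['segment', 'so'] (min_width=10, slack=3)
Line 6: ['top', 'in', 'happy'] (min_width=12, slack=1)
Line 7: ['emerald'] (min_width=7, slack=6)
Line 8: ['festival', 'red'] (min_width=12, slack=1)
Line 9: ['north', 'valley'] (min_width=12, slack=1)
Line 10: ['my'] (min_width=2, slack=11)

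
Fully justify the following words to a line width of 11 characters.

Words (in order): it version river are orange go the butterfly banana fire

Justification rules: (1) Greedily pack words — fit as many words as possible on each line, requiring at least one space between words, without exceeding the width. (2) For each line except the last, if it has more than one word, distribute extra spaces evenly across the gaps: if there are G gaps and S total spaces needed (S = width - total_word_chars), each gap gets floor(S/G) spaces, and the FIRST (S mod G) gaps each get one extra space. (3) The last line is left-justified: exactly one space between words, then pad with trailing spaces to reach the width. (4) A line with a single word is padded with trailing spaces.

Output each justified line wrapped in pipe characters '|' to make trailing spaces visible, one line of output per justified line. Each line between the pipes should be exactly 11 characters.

Answer: |it  version|
|river   are|
|orange   go|
|the        |
|butterfly  |
|banana fire|

Derivation:
Line 1: ['it', 'version'] (min_width=10, slack=1)
Line 2: ['river', 'are'] (min_width=9, slack=2)
Line 3: ['orange', 'go'] (min_width=9, slack=2)
Line 4: ['the'] (min_width=3, slack=8)
Line 5: ['butterfly'] (min_width=9, slack=2)
Line 6: ['banana', 'fire'] (min_width=11, slack=0)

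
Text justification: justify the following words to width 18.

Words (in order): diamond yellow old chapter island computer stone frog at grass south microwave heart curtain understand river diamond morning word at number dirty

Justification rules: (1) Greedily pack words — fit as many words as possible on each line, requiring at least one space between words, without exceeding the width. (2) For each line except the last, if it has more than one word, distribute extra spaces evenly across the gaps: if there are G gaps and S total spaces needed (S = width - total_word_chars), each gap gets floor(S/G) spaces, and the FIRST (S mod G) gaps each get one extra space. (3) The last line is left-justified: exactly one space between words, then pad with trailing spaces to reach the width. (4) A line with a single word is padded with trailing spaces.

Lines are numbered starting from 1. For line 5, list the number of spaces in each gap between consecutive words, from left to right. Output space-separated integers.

Answer: 4

Derivation:
Line 1: ['diamond', 'yellow', 'old'] (min_width=18, slack=0)
Line 2: ['chapter', 'island'] (min_width=14, slack=4)
Line 3: ['computer', 'stone'] (min_width=14, slack=4)
Line 4: ['frog', 'at', 'grass'] (min_width=13, slack=5)
Line 5: ['south', 'microwave'] (min_width=15, slack=3)
Line 6: ['heart', 'curtain'] (min_width=13, slack=5)
Line 7: ['understand', 'river'] (min_width=16, slack=2)
Line 8: ['diamond', 'morning'] (min_width=15, slack=3)
Line 9: ['word', 'at', 'number'] (min_width=14, slack=4)
Line 10: ['dirty'] (min_width=5, slack=13)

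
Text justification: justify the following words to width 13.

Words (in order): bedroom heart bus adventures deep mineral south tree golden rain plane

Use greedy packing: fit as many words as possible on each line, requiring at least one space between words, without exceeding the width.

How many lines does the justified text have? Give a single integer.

Answer: 7

Derivation:
Line 1: ['bedroom', 'heart'] (min_width=13, slack=0)
Line 2: ['bus'] (min_width=3, slack=10)
Line 3: ['adventures'] (min_width=10, slack=3)
Line 4: ['deep', 'mineral'] (min_width=12, slack=1)
Line 5: ['south', 'tree'] (min_width=10, slack=3)
Line 6: ['golden', 'rain'] (min_width=11, slack=2)
Line 7: ['plane'] (min_width=5, slack=8)
Total lines: 7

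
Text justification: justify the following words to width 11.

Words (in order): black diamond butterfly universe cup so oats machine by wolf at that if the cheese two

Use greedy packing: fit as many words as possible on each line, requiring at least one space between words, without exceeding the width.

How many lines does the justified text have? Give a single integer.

Line 1: ['black'] (min_width=5, slack=6)
Line 2: ['diamond'] (min_width=7, slack=4)
Line 3: ['butterfly'] (min_width=9, slack=2)
Line 4: ['universe'] (min_width=8, slack=3)
Line 5: ['cup', 'so', 'oats'] (min_width=11, slack=0)
Line 6: ['machine', 'by'] (min_width=10, slack=1)
Line 7: ['wolf', 'at'] (min_width=7, slack=4)
Line 8: ['that', 'if', 'the'] (min_width=11, slack=0)
Line 9: ['cheese', 'two'] (min_width=10, slack=1)
Total lines: 9

Answer: 9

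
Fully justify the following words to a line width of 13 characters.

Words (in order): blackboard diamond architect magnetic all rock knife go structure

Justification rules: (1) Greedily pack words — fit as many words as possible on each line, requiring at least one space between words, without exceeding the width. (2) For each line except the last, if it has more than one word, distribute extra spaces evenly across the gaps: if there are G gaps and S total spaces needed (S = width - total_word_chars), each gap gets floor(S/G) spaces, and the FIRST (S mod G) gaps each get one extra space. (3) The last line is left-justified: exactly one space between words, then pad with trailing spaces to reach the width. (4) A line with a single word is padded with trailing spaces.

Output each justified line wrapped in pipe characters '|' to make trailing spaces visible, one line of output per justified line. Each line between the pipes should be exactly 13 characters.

Answer: |blackboard   |
|diamond      |
|architect    |
|magnetic  all|
|rock knife go|
|structure    |

Derivation:
Line 1: ['blackboard'] (min_width=10, slack=3)
Line 2: ['diamond'] (min_width=7, slack=6)
Line 3: ['architect'] (min_width=9, slack=4)
Line 4: ['magnetic', 'all'] (min_width=12, slack=1)
Line 5: ['rock', 'knife', 'go'] (min_width=13, slack=0)
Line 6: ['structure'] (min_width=9, slack=4)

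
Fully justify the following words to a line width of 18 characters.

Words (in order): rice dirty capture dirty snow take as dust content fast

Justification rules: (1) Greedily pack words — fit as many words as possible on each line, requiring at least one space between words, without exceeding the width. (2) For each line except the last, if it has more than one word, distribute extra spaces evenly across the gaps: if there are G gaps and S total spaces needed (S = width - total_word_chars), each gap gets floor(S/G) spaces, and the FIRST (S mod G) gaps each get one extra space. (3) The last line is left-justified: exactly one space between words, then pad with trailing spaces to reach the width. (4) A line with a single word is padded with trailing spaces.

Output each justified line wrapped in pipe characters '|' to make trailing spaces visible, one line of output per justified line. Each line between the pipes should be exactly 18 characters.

Answer: |rice dirty capture|
|dirty snow take as|
|dust content fast |

Derivation:
Line 1: ['rice', 'dirty', 'capture'] (min_width=18, slack=0)
Line 2: ['dirty', 'snow', 'take', 'as'] (min_width=18, slack=0)
Line 3: ['dust', 'content', 'fast'] (min_width=17, slack=1)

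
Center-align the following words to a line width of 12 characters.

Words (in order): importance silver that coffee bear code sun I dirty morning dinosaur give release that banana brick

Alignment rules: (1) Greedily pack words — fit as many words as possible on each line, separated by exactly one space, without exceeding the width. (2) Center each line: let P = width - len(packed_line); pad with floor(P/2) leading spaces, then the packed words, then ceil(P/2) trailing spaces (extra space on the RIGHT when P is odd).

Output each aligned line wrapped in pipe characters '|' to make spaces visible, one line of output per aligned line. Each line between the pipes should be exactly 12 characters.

Line 1: ['importance'] (min_width=10, slack=2)
Line 2: ['silver', 'that'] (min_width=11, slack=1)
Line 3: ['coffee', 'bear'] (min_width=11, slack=1)
Line 4: ['code', 'sun', 'I'] (min_width=10, slack=2)
Line 5: ['dirty'] (min_width=5, slack=7)
Line 6: ['morning'] (min_width=7, slack=5)
Line 7: ['dinosaur'] (min_width=8, slack=4)
Line 8: ['give', 'release'] (min_width=12, slack=0)
Line 9: ['that', 'banana'] (min_width=11, slack=1)
Line 10: ['brick'] (min_width=5, slack=7)

Answer: | importance |
|silver that |
|coffee bear |
| code sun I |
|   dirty    |
|  morning   |
|  dinosaur  |
|give release|
|that banana |
|   brick    |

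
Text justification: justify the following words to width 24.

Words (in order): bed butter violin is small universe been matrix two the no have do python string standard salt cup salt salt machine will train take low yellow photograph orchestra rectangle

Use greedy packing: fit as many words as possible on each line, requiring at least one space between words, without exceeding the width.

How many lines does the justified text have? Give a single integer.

Line 1: ['bed', 'butter', 'violin', 'is'] (min_width=20, slack=4)
Line 2: ['small', 'universe', 'been'] (min_width=19, slack=5)
Line 3: ['matrix', 'two', 'the', 'no', 'have'] (min_width=22, slack=2)
Line 4: ['do', 'python', 'string'] (min_width=16, slack=8)
Line 5: ['standard', 'salt', 'cup', 'salt'] (min_width=22, slack=2)
Line 6: ['salt', 'machine', 'will', 'train'] (min_width=23, slack=1)
Line 7: ['take', 'low', 'yellow'] (min_width=15, slack=9)
Line 8: ['photograph', 'orchestra'] (min_width=20, slack=4)
Line 9: ['rectangle'] (min_width=9, slack=15)
Total lines: 9

Answer: 9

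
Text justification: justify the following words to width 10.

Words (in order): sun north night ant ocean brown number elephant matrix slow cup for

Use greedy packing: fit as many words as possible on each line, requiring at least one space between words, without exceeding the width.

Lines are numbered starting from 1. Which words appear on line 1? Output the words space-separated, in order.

Answer: sun north

Derivation:
Line 1: ['sun', 'north'] (min_width=9, slack=1)
Line 2: ['night', 'ant'] (min_width=9, slack=1)
Line 3: ['ocean'] (min_width=5, slack=5)
Line 4: ['brown'] (min_width=5, slack=5)
Line 5: ['number'] (min_width=6, slack=4)
Line 6: ['elephant'] (min_width=8, slack=2)
Line 7: ['matrix'] (min_width=6, slack=4)
Line 8: ['slow', 'cup'] (min_width=8, slack=2)
Line 9: ['for'] (min_width=3, slack=7)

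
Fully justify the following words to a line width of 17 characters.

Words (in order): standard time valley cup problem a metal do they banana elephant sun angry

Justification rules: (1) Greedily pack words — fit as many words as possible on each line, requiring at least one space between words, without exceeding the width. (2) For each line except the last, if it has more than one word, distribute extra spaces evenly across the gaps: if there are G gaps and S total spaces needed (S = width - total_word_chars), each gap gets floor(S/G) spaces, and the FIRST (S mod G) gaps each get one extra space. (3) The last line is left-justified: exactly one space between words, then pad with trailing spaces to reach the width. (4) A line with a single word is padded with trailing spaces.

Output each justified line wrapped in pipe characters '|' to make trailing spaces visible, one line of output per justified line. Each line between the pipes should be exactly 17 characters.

Answer: |standard     time|
|valley        cup|
|problem  a  metal|
|do   they  banana|
|elephant      sun|
|angry            |

Derivation:
Line 1: ['standard', 'time'] (min_width=13, slack=4)
Line 2: ['valley', 'cup'] (min_width=10, slack=7)
Line 3: ['problem', 'a', 'metal'] (min_width=15, slack=2)
Line 4: ['do', 'they', 'banana'] (min_width=14, slack=3)
Line 5: ['elephant', 'sun'] (min_width=12, slack=5)
Line 6: ['angry'] (min_width=5, slack=12)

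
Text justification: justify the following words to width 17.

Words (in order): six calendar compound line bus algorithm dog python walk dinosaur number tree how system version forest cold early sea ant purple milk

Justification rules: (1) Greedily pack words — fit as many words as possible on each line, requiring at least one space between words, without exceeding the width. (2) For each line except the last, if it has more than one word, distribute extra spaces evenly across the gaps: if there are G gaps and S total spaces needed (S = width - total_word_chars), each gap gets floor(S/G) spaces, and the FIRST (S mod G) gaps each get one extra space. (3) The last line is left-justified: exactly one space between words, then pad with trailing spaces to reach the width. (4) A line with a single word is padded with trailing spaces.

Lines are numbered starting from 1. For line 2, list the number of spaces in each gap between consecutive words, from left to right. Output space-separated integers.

Answer: 1 1

Derivation:
Line 1: ['six', 'calendar'] (min_width=12, slack=5)
Line 2: ['compound', 'line', 'bus'] (min_width=17, slack=0)
Line 3: ['algorithm', 'dog'] (min_width=13, slack=4)
Line 4: ['python', 'walk'] (min_width=11, slack=6)
Line 5: ['dinosaur', 'number'] (min_width=15, slack=2)
Line 6: ['tree', 'how', 'system'] (min_width=15, slack=2)
Line 7: ['version', 'forest'] (min_width=14, slack=3)
Line 8: ['cold', 'early', 'sea'] (min_width=14, slack=3)
Line 9: ['ant', 'purple', 'milk'] (min_width=15, slack=2)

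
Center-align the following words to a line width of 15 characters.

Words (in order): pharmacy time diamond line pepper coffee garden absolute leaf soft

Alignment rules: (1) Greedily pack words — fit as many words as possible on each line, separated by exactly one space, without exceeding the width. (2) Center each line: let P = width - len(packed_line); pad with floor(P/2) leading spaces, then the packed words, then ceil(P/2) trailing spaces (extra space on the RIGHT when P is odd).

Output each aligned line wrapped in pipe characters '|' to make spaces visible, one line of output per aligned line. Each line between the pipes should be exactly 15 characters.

Line 1: ['pharmacy', 'time'] (min_width=13, slack=2)
Line 2: ['diamond', 'line'] (min_width=12, slack=3)
Line 3: ['pepper', 'coffee'] (min_width=13, slack=2)
Line 4: ['garden', 'absolute'] (min_width=15, slack=0)
Line 5: ['leaf', 'soft'] (min_width=9, slack=6)

Answer: | pharmacy time |
| diamond line  |
| pepper coffee |
|garden absolute|
|   leaf soft   |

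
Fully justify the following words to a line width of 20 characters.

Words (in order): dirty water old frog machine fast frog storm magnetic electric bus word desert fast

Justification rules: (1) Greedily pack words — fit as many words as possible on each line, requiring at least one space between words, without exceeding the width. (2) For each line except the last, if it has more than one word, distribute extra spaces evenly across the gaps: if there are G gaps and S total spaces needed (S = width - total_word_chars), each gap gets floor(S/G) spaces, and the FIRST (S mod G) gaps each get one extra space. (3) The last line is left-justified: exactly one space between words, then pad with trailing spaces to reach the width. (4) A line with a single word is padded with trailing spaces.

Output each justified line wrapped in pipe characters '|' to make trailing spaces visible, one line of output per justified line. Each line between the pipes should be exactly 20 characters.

Answer: |dirty water old frog|
|machine   fast  frog|
|storm       magnetic|
|electric   bus  word|
|desert fast         |

Derivation:
Line 1: ['dirty', 'water', 'old', 'frog'] (min_width=20, slack=0)
Line 2: ['machine', 'fast', 'frog'] (min_width=17, slack=3)
Line 3: ['storm', 'magnetic'] (min_width=14, slack=6)
Line 4: ['electric', 'bus', 'word'] (min_width=17, slack=3)
Line 5: ['desert', 'fast'] (min_width=11, slack=9)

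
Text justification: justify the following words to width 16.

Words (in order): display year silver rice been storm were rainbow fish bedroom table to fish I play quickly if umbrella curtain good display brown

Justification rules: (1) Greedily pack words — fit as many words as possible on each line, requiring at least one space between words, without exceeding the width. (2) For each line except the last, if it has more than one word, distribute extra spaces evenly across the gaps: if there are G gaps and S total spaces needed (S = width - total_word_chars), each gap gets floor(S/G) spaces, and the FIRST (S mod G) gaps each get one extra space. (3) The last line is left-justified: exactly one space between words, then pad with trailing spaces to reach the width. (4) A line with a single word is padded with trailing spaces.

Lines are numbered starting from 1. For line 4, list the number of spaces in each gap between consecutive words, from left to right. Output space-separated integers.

Answer: 5

Derivation:
Line 1: ['display', 'year'] (min_width=12, slack=4)
Line 2: ['silver', 'rice', 'been'] (min_width=16, slack=0)
Line 3: ['storm', 'were'] (min_width=10, slack=6)
Line 4: ['rainbow', 'fish'] (min_width=12, slack=4)
Line 5: ['bedroom', 'table', 'to'] (min_width=16, slack=0)
Line 6: ['fish', 'I', 'play'] (min_width=11, slack=5)
Line 7: ['quickly', 'if'] (min_width=10, slack=6)
Line 8: ['umbrella', 'curtain'] (min_width=16, slack=0)
Line 9: ['good', 'display'] (min_width=12, slack=4)
Line 10: ['brown'] (min_width=5, slack=11)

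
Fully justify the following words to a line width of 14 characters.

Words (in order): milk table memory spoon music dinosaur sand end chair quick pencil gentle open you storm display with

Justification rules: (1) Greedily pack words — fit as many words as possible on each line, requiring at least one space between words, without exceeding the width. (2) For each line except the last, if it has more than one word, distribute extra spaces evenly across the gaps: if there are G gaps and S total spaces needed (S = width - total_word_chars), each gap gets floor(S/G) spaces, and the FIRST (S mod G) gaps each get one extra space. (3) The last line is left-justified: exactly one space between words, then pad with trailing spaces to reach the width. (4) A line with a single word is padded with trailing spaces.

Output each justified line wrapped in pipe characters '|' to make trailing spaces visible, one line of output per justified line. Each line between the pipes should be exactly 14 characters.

Line 1: ['milk', 'table'] (min_width=10, slack=4)
Line 2: ['memory', 'spoon'] (min_width=12, slack=2)
Line 3: ['music', 'dinosaur'] (min_width=14, slack=0)
Line 4: ['sand', 'end', 'chair'] (min_width=14, slack=0)
Line 5: ['quick', 'pencil'] (min_width=12, slack=2)
Line 6: ['gentle', 'open'] (min_width=11, slack=3)
Line 7: ['you', 'storm'] (min_width=9, slack=5)
Line 8: ['display', 'with'] (min_width=12, slack=2)

Answer: |milk     table|
|memory   spoon|
|music dinosaur|
|sand end chair|
|quick   pencil|
|gentle    open|
|you      storm|
|display with  |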